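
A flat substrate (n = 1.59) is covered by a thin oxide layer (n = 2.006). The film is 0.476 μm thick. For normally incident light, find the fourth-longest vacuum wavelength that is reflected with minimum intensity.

477 nm

At the upper boundary (n = 1.0 to n = 2.006) the reflected ray undergoes a half-wave phase shift.
Ray reflecting at the bottom interface goes from n = 2.006 toward n = 1.59: no phase shift.
Net: one phase inversion between the two reflected rays.
With one net inversion, destructive interference in reflection requires 2 n t = m λ.
λ = 2 n t / m. The fourth-longest wavelength is m = 4: λ = 2 × 2.006 × 476 / 4.00 = 477 nm.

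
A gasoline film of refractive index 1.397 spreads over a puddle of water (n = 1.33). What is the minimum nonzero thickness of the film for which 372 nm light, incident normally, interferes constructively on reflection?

Top surface (1.0 → 1.397): reflection off a higher-index medium gives a half-wave phase shift.
Bottom surface (1.397 → 1.33): reflection off a lower-index medium gives no phase shift.
Exactly one π shift → a net half-wave offset.
With one net inversion, constructive interference in reflection requires 2 n t = (m + ½) λ.
Minimum at m = 0: t = λ / (4 n) = 372 / (4 × 1.397) = 66.6 nm.

66.6 nm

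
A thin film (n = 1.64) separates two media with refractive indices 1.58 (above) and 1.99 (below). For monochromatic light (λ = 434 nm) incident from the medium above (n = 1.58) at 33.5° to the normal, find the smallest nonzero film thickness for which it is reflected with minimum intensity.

Ray reflecting at the top interface goes from n = 1.58 toward n = 1.64: a half-wave phase shift.
Ray reflecting at the bottom interface goes from n = 1.64 toward n = 1.99: a half-wave phase shift.
Net: no relative phase inversion (both shifts match).
With no net inversion, destructive interference in reflection requires 2 n t cos θ_r = (m + ½) λ.
Snell's law: 1.58 sin 33.5° = 1.64 sin θ_r → sin θ_r = 0.532, cos θ_r = 0.847.
Minimum at m = 0: t = λ / (4 n cos θ_r) = 434 / (4 × 1.64 × 0.847) = 78.1 nm.

78.1 nm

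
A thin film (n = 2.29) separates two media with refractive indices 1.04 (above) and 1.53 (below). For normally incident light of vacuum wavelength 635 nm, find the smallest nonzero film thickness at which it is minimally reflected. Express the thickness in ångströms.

Ray reflecting at the top interface goes from n = 1.04 toward n = 2.29: a half-wave phase shift.
Bottom surface (2.29 → 1.53): reflection off a lower-index medium gives no phase shift.
Exactly one π shift → a net half-wave offset.
For dark reflection here: 2 n t = m λ.
Minimum nonzero at m = 1: t = λ / (2 n) = 635 / (2 × 2.29) = 139 nm.

1386 Å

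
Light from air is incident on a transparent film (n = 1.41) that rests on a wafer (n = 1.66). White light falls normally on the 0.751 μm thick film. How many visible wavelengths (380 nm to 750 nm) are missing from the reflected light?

3

Ray reflecting at the top interface goes from n = 1.0 toward n = 1.41: a half-wave phase shift.
Ray reflecting at the bottom interface goes from n = 1.41 toward n = 1.66: a half-wave phase shift.
Net: no relative phase inversion (both shifts match).
For weak reflection here: 2 n t = (m + ½) λ.
λ = 2 n t / (m + ½) = 2118 / (m + ½) nm.
m=2: 847 nm (IR); m=3: 605 nm (visible); m=4: 471 nm (visible); m=5: 385 nm (visible); m=6: 326 nm (UV).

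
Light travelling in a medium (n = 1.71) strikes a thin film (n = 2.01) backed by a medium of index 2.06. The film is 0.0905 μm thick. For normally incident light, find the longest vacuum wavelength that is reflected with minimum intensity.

728 nm

Ray reflecting at the top interface goes from n = 1.71 toward n = 2.01: a half-wave phase shift.
Bottom surface (2.01 → 2.06): reflection off a higher-index medium gives a half-wave phase shift.
Zero or two π shifts → no net half-wave offset.
With no net inversion, destructive interference in reflection requires 2 n t = (m + ½) λ.
λ = 2 n t / (m + ½). The longest wavelength is m = 0: λ = 2 × 2.01 × 90.5 / 0.500 = 728 nm.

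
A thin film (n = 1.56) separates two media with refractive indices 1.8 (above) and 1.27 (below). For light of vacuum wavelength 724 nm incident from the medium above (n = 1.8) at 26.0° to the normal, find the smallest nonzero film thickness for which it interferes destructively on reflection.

Ray reflecting at the top interface goes from n = 1.8 toward n = 1.56: no phase shift.
Bottom surface (1.56 → 1.27): reflection off a lower-index medium gives no phase shift.
The two reflections carry the same phase change, so no net offset.
So the condition for destructive reflection is 2 n t cos θ_r = (m + ½) λ.
Snell's law: 1.8 sin 26.0° = 1.56 sin θ_r → sin θ_r = 0.506, cos θ_r = 0.863.
Minimum at m = 0: t = λ / (4 n cos θ_r) = 724 / (4 × 1.56 × 0.863) = 135 nm.

135 nm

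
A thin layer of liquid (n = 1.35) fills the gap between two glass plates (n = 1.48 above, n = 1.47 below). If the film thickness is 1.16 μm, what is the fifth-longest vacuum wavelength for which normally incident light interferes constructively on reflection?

Ray reflecting at the top interface goes from n = 1.48 toward n = 1.35: no phase shift.
Ray reflecting at the bottom interface goes from n = 1.35 toward n = 1.47: a half-wave phase shift.
Net: one phase inversion between the two reflected rays.
For maximum reflection here: 2 n t = (m + ½) λ.
λ = 2 n t / (m + ½). The fifth-longest wavelength is m = 4: λ = 2 × 1.35 × 1160 / 4.50 = 696 nm.

696 nm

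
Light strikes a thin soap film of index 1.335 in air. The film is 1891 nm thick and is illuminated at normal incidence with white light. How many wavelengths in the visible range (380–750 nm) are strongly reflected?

At the upper boundary (n = 1.0 to n = 1.335) the reflected ray undergoes a half-wave phase shift.
Bottom surface (1.335 → 1.0): reflection off a lower-index medium gives no phase shift.
The two reflections differ by half a wavelength.
So the condition for constructive reflection is 2 n t = (m + ½) λ.
λ = 2 n t / (m + ½) = 5049 / (m + ½) nm.
m=6: 777 nm (IR); m=7: 673 nm (visible); m=8: 594 nm (visible); m=9: 531 nm (visible); m=10: 481 nm (visible); m=11: 439 nm (visible); m=12: 404 nm (visible); m=13: 374 nm (UV).

6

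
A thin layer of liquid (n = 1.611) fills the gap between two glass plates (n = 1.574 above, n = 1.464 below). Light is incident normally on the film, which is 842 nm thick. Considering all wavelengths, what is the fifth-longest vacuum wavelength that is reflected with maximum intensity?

603 nm

Top surface (1.574 → 1.611): reflection off a higher-index medium gives a half-wave phase shift.
At the lower boundary (n = 1.611 to n = 1.464) the reflected ray undergoes no phase shift.
The two reflections differ by half a wavelength.
So the condition for constructive reflection is 2 n t = (m + ½) λ.
λ = 2 n t / (m + ½). The fifth-longest wavelength is m = 4: λ = 2 × 1.611 × 842 / 4.50 = 603 nm.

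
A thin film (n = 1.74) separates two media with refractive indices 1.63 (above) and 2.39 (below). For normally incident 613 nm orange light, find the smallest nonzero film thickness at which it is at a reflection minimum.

88.1 nm

At the upper boundary (n = 1.63 to n = 1.74) the reflected ray undergoes a half-wave phase shift.
At the lower boundary (n = 1.74 to n = 2.39) the reflected ray undergoes a half-wave phase shift.
Zero or two π shifts → no net half-wave offset.
For weak reflection here: 2 n t = (m + ½) λ.
Minimum at m = 0: t = λ / (4 n) = 613 / (4 × 1.74) = 88.1 nm.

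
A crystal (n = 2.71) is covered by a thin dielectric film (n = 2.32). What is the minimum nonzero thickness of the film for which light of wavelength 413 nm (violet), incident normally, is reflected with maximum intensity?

At the upper boundary (n = 1.0 to n = 2.32) the reflected ray undergoes a half-wave phase shift.
Bottom surface (2.32 → 2.71): reflection off a higher-index medium gives a half-wave phase shift.
Zero or two π shifts → no net half-wave offset.
With no net inversion, constructive interference in reflection requires 2 n t = m λ.
Minimum nonzero at m = 1: t = λ / (2 n) = 413 / (2 × 2.32) = 89.0 nm.

89.0 nm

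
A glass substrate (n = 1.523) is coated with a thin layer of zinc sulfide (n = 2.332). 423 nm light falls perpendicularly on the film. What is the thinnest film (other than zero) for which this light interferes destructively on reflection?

At the upper boundary (n = 1.0 to n = 2.332) the reflected ray undergoes a half-wave phase shift.
Ray reflecting at the bottom interface goes from n = 2.332 toward n = 1.523: no phase shift.
Net: one phase inversion between the two reflected rays.
For weak reflection here: 2 n t = m λ.
Minimum nonzero at m = 1: t = λ / (2 n) = 423 / (2 × 2.332) = 90.7 nm.

90.7 nm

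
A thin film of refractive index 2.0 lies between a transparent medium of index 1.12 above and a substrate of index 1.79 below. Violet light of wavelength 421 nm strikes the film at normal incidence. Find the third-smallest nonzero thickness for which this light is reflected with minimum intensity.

316 nm

Top surface (1.12 → 2.0): reflection off a higher-index medium gives a half-wave phase shift.
Ray reflecting at the bottom interface goes from n = 2.0 toward n = 1.79: no phase shift.
Exactly one π shift → a net half-wave offset.
So the condition for destructive reflection is 2 n t = m λ.
The third-smallest nonzero thickness corresponds to m = 3: t = m λ / (2 n) = 3.00 × 421 / (2 × 2.0) = 316 nm.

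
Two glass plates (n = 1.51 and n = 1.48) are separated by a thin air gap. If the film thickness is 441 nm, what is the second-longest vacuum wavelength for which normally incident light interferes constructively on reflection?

At the upper boundary (n = 1.51 to n = 1.0) the reflected ray undergoes no phase shift.
Ray reflecting at the bottom interface goes from n = 1.0 toward n = 1.48: a half-wave phase shift.
Exactly one π shift → a net half-wave offset.
With one net inversion, constructive interference in reflection requires 2 n t = (m + ½) λ.
λ = 2 n t / (m + ½). The second-longest wavelength is m = 1: λ = 2 × 1.0 × 441 / 1.50 = 588 nm.

588 nm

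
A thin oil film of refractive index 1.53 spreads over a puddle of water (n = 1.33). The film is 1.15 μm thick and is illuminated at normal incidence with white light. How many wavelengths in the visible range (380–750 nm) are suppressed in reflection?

Ray reflecting at the top interface goes from n = 1.0 toward n = 1.53: a half-wave phase shift.
Ray reflecting at the bottom interface goes from n = 1.53 toward n = 1.33: no phase shift.
The two reflections differ by half a wavelength.
With one net inversion, destructive interference in reflection requires 2 n t = m λ.
λ = 2 n t / m = 3519 / m nm.
m=4: 880 nm (IR); m=5: 704 nm (visible); m=6: 587 nm (visible); m=7: 503 nm (visible); m=8: 440 nm (visible); m=9: 391 nm (visible); m=10: 352 nm (UV).

5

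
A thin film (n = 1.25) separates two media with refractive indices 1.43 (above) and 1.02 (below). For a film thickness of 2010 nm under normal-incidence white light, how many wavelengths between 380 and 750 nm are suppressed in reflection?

Ray reflecting at the top interface goes from n = 1.43 toward n = 1.25: no phase shift.
At the lower boundary (n = 1.25 to n = 1.02) the reflected ray undergoes no phase shift.
Net: no relative phase inversion (both shifts match).
So the condition for destructive reflection is 2 n t = (m + ½) λ.
λ = 2 n t / (m + ½) = 5025 / (m + ½) nm.
m=6: 773 nm (IR); m=7: 670 nm (visible); m=8: 591 nm (visible); m=9: 529 nm (visible); m=10: 479 nm (visible); m=11: 437 nm (visible); m=12: 402 nm (visible); m=13: 372 nm (UV).

6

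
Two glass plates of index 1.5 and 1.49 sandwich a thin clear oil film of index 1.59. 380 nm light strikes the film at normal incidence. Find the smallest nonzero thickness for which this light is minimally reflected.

Ray reflecting at the top interface goes from n = 1.5 toward n = 1.59: a half-wave phase shift.
Ray reflecting at the bottom interface goes from n = 1.59 toward n = 1.49: no phase shift.
Net: one phase inversion between the two reflected rays.
So the condition for destructive reflection is 2 n t = m λ.
The smallest nonzero thickness corresponds to m = 1: t = m λ / (2 n) = 1.00 × 380 / (2 × 1.59) = 119 nm.

119 nm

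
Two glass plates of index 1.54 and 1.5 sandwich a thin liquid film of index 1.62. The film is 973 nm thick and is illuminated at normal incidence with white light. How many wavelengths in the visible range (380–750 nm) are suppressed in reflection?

Ray reflecting at the top interface goes from n = 1.54 toward n = 1.62: a half-wave phase shift.
Bottom surface (1.62 → 1.5): reflection off a lower-index medium gives no phase shift.
Exactly one π shift → a net half-wave offset.
For minimum reflection here: 2 n t = m λ.
λ = 2 n t / m = 3153 / m nm.
m=4: 788 nm (IR); m=5: 631 nm (visible); m=6: 525 nm (visible); m=7: 450 nm (visible); m=8: 394 nm (visible); m=9: 350 nm (UV).

4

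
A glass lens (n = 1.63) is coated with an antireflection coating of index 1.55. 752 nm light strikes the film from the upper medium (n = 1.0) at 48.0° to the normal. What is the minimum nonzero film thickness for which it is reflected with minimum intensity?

Ray reflecting at the top interface goes from n = 1.0 toward n = 1.55: a half-wave phase shift.
At the lower boundary (n = 1.55 to n = 1.63) the reflected ray undergoes a half-wave phase shift.
Zero or two π shifts → no net half-wave offset.
So the condition for destructive reflection is 2 n t cos θ_r = (m + ½) λ.
Snell's law: 1.0 sin 48.0° = 1.55 sin θ_r → sin θ_r = 0.479, cos θ_r = 0.878.
Minimum at m = 0: t = λ / (4 n cos θ_r) = 752 / (4 × 1.55 × 0.878) = 138 nm.

138 nm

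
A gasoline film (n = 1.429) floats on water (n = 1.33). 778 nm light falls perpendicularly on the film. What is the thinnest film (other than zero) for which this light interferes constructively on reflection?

Ray reflecting at the top interface goes from n = 1.0 toward n = 1.429: a half-wave phase shift.
Bottom surface (1.429 → 1.33): reflection off a lower-index medium gives no phase shift.
Exactly one π shift → a net half-wave offset.
With one net inversion, constructive interference in reflection requires 2 n t = (m + ½) λ.
Minimum at m = 0: t = λ / (4 n) = 778 / (4 × 1.429) = 136 nm.

136 nm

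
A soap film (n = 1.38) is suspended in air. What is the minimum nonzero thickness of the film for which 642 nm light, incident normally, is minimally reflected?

233 nm

Top surface (1.0 → 1.38): reflection off a higher-index medium gives a half-wave phase shift.
At the lower boundary (n = 1.38 to n = 1.0) the reflected ray undergoes no phase shift.
Exactly one π shift → a net half-wave offset.
With one net inversion, destructive interference in reflection requires 2 n t = m λ.
Minimum nonzero at m = 1: t = λ / (2 n) = 642 / (2 × 1.38) = 233 nm.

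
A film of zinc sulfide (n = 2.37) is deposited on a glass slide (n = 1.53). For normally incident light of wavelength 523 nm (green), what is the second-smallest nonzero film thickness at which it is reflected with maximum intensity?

166 nm

At the upper boundary (n = 1.0 to n = 2.37) the reflected ray undergoes a half-wave phase shift.
Ray reflecting at the bottom interface goes from n = 2.37 toward n = 1.53: no phase shift.
The two reflections differ by half a wavelength.
For bright reflection here: 2 n t = (m + ½) λ.
The second-smallest nonzero thickness corresponds to m = 1: t = (m + ½) λ / (2 n) = 1.50 × 523 / (2 × 2.37) = 166 nm.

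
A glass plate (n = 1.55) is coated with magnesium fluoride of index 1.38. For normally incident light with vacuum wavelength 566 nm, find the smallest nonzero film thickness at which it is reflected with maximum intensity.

Ray reflecting at the top interface goes from n = 1.0 toward n = 1.38: a half-wave phase shift.
Bottom surface (1.38 → 1.55): reflection off a higher-index medium gives a half-wave phase shift.
Net: no relative phase inversion (both shifts match).
So the condition for constructive reflection is 2 n t = m λ.
Minimum nonzero at m = 1: t = λ / (2 n) = 566 / (2 × 1.38) = 205 nm.

205 nm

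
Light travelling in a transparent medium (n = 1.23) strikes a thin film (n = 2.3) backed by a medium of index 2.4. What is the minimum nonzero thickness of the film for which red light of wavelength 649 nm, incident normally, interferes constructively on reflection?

141 nm

At the upper boundary (n = 1.23 to n = 2.3) the reflected ray undergoes a half-wave phase shift.
Ray reflecting at the bottom interface goes from n = 2.3 toward n = 2.4: a half-wave phase shift.
Net: no relative phase inversion (both shifts match).
With no net inversion, constructive interference in reflection requires 2 n t = m λ.
Minimum nonzero at m = 1: t = λ / (2 n) = 649 / (2 × 2.3) = 141 nm.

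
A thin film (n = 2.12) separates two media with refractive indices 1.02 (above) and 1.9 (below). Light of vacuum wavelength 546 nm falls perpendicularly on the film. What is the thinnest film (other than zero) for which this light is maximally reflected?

64.4 nm

Ray reflecting at the top interface goes from n = 1.02 toward n = 2.12: a half-wave phase shift.
Ray reflecting at the bottom interface goes from n = 2.12 toward n = 1.9: no phase shift.
Exactly one π shift → a net half-wave offset.
With one net inversion, constructive interference in reflection requires 2 n t = (m + ½) λ.
Minimum at m = 0: t = λ / (4 n) = 546 / (4 × 2.12) = 64.4 nm.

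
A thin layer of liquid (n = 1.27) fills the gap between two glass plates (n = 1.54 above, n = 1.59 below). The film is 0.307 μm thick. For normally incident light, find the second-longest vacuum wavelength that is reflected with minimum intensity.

Top surface (1.54 → 1.27): reflection off a lower-index medium gives no phase shift.
Bottom surface (1.27 → 1.59): reflection off a higher-index medium gives a half-wave phase shift.
The two reflections differ by half a wavelength.
So the condition for destructive reflection is 2 n t = m λ.
λ = 2 n t / m. The second-longest wavelength is m = 2: λ = 2 × 1.27 × 307 / 2.00 = 390 nm.

390 nm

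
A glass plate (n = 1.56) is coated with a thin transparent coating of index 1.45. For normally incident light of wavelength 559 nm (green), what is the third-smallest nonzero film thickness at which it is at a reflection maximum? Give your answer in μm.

At the upper boundary (n = 1.0 to n = 1.45) the reflected ray undergoes a half-wave phase shift.
Ray reflecting at the bottom interface goes from n = 1.45 toward n = 1.56: a half-wave phase shift.
Net: no relative phase inversion (both shifts match).
So the condition for constructive reflection is 2 n t = m λ.
The third-smallest nonzero thickness corresponds to m = 3: t = m λ / (2 n) = 3.00 × 559 / (2 × 1.45) = 578 nm.

0.578 μm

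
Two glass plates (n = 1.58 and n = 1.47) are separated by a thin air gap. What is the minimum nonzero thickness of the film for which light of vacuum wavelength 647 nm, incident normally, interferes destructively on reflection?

Ray reflecting at the top interface goes from n = 1.58 toward n = 1.0: no phase shift.
At the lower boundary (n = 1.0 to n = 1.47) the reflected ray undergoes a half-wave phase shift.
Exactly one π shift → a net half-wave offset.
So the condition for destructive reflection is 2 n t = m λ.
Minimum nonzero at m = 1: t = λ / (2 n) = 647 / (2 × 1.0) = 324 nm.

324 nm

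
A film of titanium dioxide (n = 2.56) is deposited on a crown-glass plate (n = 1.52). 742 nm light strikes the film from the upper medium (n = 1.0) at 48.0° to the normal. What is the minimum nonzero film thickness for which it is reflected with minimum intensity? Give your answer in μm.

0.151 μm

At the upper boundary (n = 1.0 to n = 2.56) the reflected ray undergoes a half-wave phase shift.
Ray reflecting at the bottom interface goes from n = 2.56 toward n = 1.52: no phase shift.
Net: one phase inversion between the two reflected rays.
With one net inversion, destructive interference in reflection requires 2 n t cos θ_r = m λ.
Snell's law: 1.0 sin 48.0° = 2.56 sin θ_r → sin θ_r = 0.290, cos θ_r = 0.957.
Minimum nonzero at m = 1: t = λ / (2 n cos θ_r) = 742 / (2 × 2.56 × 0.957) = 151 nm.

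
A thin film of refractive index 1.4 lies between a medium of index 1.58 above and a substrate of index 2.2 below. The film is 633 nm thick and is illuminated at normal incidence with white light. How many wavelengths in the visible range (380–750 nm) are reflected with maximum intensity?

At the upper boundary (n = 1.58 to n = 1.4) the reflected ray undergoes no phase shift.
Bottom surface (1.4 → 2.2): reflection off a higher-index medium gives a half-wave phase shift.
Exactly one π shift → a net half-wave offset.
For bright reflection here: 2 n t = (m + ½) λ.
λ = 2 n t / (m + ½) = 1772 / (m + ½) nm.
m=1: 1182 nm (IR); m=2: 709 nm (visible); m=3: 506 nm (visible); m=4: 394 nm (visible); m=5: 322 nm (UV).

3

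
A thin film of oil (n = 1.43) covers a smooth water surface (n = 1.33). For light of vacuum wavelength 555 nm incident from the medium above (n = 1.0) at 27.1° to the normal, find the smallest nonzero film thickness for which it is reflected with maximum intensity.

Top surface (1.0 → 1.43): reflection off a higher-index medium gives a half-wave phase shift.
At the lower boundary (n = 1.43 to n = 1.33) the reflected ray undergoes no phase shift.
The two reflections differ by half a wavelength.
For strong reflection here: 2 n t cos θ_r = (m + ½) λ.
Snell's law: 1.0 sin 27.1° = 1.43 sin θ_r → sin θ_r = 0.319, cos θ_r = 0.948.
Minimum at m = 0: t = λ / (4 n cos θ_r) = 555 / (4 × 1.43 × 0.948) = 102 nm.

102 nm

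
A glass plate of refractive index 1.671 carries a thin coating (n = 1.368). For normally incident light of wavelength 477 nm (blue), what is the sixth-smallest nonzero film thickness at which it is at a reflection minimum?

959 nm

Top surface (1.0 → 1.368): reflection off a higher-index medium gives a half-wave phase shift.
Ray reflecting at the bottom interface goes from n = 1.368 toward n = 1.671: a half-wave phase shift.
Zero or two π shifts → no net half-wave offset.
For weak reflection here: 2 n t = (m + ½) λ.
The sixth-smallest nonzero thickness corresponds to m = 5: t = (m + ½) λ / (2 n) = 5.50 × 477 / (2 × 1.368) = 959 nm.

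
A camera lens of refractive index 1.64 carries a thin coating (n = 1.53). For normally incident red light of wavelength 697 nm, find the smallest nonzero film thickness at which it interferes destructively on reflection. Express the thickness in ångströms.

Top surface (1.0 → 1.53): reflection off a higher-index medium gives a half-wave phase shift.
At the lower boundary (n = 1.53 to n = 1.64) the reflected ray undergoes a half-wave phase shift.
The two reflections carry the same phase change, so no net offset.
For dark reflection here: 2 n t = (m + ½) λ.
Minimum at m = 0: t = λ / (4 n) = 697 / (4 × 1.53) = 114 nm.

1139 Å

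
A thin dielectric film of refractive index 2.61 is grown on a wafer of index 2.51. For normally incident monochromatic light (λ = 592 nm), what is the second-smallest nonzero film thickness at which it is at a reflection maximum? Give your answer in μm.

0.170 μm

Ray reflecting at the top interface goes from n = 1.0 toward n = 2.61: a half-wave phase shift.
Ray reflecting at the bottom interface goes from n = 2.61 toward n = 2.51: no phase shift.
Exactly one π shift → a net half-wave offset.
With one net inversion, constructive interference in reflection requires 2 n t = (m + ½) λ.
The second-smallest nonzero thickness corresponds to m = 1: t = (m + ½) λ / (2 n) = 1.50 × 592 / (2 × 2.61) = 170 nm.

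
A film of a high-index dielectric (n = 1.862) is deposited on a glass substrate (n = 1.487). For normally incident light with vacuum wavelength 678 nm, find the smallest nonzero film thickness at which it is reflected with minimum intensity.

Top surface (1.0 → 1.862): reflection off a higher-index medium gives a half-wave phase shift.
Ray reflecting at the bottom interface goes from n = 1.862 toward n = 1.487: no phase shift.
The two reflections differ by half a wavelength.
With one net inversion, destructive interference in reflection requires 2 n t = m λ.
Minimum nonzero at m = 1: t = λ / (2 n) = 678 / (2 × 1.862) = 182 nm.

182 nm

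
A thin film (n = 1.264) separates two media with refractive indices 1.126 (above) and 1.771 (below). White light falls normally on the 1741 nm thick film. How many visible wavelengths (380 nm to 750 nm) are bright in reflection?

6

Top surface (1.126 → 1.264): reflection off a higher-index medium gives a half-wave phase shift.
Ray reflecting at the bottom interface goes from n = 1.264 toward n = 1.771: a half-wave phase shift.
Net: no relative phase inversion (both shifts match).
So the condition for constructive reflection is 2 n t = m λ.
λ = 2 n t / m = 4401 / m nm.
m=5: 880 nm (IR); m=6: 734 nm (visible); m=7: 629 nm (visible); m=8: 550 nm (visible); m=9: 489 nm (visible); m=10: 440 nm (visible); m=11: 400 nm (visible); m=12: 367 nm (UV).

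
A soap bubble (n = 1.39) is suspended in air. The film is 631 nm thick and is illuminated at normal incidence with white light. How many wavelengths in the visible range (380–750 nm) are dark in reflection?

Ray reflecting at the top interface goes from n = 1.0 toward n = 1.39: a half-wave phase shift.
At the lower boundary (n = 1.39 to n = 1.0) the reflected ray undergoes no phase shift.
Net: one phase inversion between the two reflected rays.
For weak reflection here: 2 n t = m λ.
λ = 2 n t / m = 1754 / m nm.
m=2: 877 nm (IR); m=3: 585 nm (visible); m=4: 439 nm (visible); m=5: 351 nm (UV).

2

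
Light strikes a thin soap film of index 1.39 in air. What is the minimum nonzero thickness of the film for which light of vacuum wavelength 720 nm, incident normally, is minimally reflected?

Ray reflecting at the top interface goes from n = 1.0 toward n = 1.39: a half-wave phase shift.
At the lower boundary (n = 1.39 to n = 1.0) the reflected ray undergoes no phase shift.
Net: one phase inversion between the two reflected rays.
For minimum reflection here: 2 n t = m λ.
Minimum nonzero at m = 1: t = λ / (2 n) = 720 / (2 × 1.39) = 259 nm.

259 nm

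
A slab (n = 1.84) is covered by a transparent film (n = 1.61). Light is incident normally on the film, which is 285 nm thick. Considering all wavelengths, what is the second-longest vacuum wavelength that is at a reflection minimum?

Ray reflecting at the top interface goes from n = 1.0 toward n = 1.61: a half-wave phase shift.
Bottom surface (1.61 → 1.84): reflection off a higher-index medium gives a half-wave phase shift.
The two reflections carry the same phase change, so no net offset.
So the condition for destructive reflection is 2 n t = (m + ½) λ.
λ = 2 n t / (m + ½). The second-longest wavelength is m = 1: λ = 2 × 1.61 × 285 / 1.50 = 612 nm.

612 nm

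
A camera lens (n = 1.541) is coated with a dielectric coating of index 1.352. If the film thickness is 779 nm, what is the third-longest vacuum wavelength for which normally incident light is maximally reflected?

702 nm

Top surface (1.0 → 1.352): reflection off a higher-index medium gives a half-wave phase shift.
Bottom surface (1.352 → 1.541): reflection off a higher-index medium gives a half-wave phase shift.
The two reflections carry the same phase change, so no net offset.
So the condition for constructive reflection is 2 n t = m λ.
λ = 2 n t / m. The third-longest wavelength is m = 3: λ = 2 × 1.352 × 779 / 3.00 = 702 nm.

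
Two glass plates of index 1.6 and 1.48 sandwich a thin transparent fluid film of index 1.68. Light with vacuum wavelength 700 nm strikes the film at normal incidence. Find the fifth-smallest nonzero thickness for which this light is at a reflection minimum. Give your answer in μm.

1.04 μm

Top surface (1.6 → 1.68): reflection off a higher-index medium gives a half-wave phase shift.
At the lower boundary (n = 1.68 to n = 1.48) the reflected ray undergoes no phase shift.
The two reflections differ by half a wavelength.
With one net inversion, destructive interference in reflection requires 2 n t = m λ.
The fifth-smallest nonzero thickness corresponds to m = 5: t = m λ / (2 n) = 5.00 × 700 / (2 × 1.68) = 1042 nm.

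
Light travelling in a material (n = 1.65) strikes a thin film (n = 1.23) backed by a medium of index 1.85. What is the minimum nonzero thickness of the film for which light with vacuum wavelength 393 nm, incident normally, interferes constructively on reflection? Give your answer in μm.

0.0799 μm

At the upper boundary (n = 1.65 to n = 1.23) the reflected ray undergoes no phase shift.
Ray reflecting at the bottom interface goes from n = 1.23 toward n = 1.85: a half-wave phase shift.
Net: one phase inversion between the two reflected rays.
With one net inversion, constructive interference in reflection requires 2 n t = (m + ½) λ.
Minimum at m = 0: t = λ / (4 n) = 393 / (4 × 1.23) = 79.9 nm.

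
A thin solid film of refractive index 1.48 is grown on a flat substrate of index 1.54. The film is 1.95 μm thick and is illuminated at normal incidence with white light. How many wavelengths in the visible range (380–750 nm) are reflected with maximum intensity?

8

Top surface (1.0 → 1.48): reflection off a higher-index medium gives a half-wave phase shift.
Ray reflecting at the bottom interface goes from n = 1.48 toward n = 1.54: a half-wave phase shift.
Net: no relative phase inversion (both shifts match).
For strong reflection here: 2 n t = m λ.
λ = 2 n t / m = 5772 / m nm.
m=7: 825 nm (IR); m=8: 722 nm (visible); m=9: 641 nm (visible); m=10: 577 nm (visible); m=11: 525 nm (visible); m=12: 481 nm (visible); m=13: 444 nm (visible); m=14: 412 nm (visible); m=15: 385 nm (visible); m=16: 361 nm (UV).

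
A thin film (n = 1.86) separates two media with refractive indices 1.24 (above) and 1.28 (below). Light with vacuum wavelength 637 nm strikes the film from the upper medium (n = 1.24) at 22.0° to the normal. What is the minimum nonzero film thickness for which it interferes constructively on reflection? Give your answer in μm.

0.0884 μm

Top surface (1.24 → 1.86): reflection off a higher-index medium gives a half-wave phase shift.
At the lower boundary (n = 1.86 to n = 1.28) the reflected ray undergoes no phase shift.
Exactly one π shift → a net half-wave offset.
For strong reflection here: 2 n t cos θ_r = (m + ½) λ.
Snell's law: 1.24 sin 22.0° = 1.86 sin θ_r → sin θ_r = 0.250, cos θ_r = 0.968.
Minimum at m = 0: t = λ / (4 n cos θ_r) = 637 / (4 × 1.86 × 0.968) = 88.4 nm.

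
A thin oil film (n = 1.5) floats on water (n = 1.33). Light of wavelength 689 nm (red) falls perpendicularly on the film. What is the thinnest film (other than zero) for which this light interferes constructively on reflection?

115 nm

Top surface (1.0 → 1.5): reflection off a higher-index medium gives a half-wave phase shift.
At the lower boundary (n = 1.5 to n = 1.33) the reflected ray undergoes no phase shift.
The two reflections differ by half a wavelength.
So the condition for constructive reflection is 2 n t = (m + ½) λ.
Minimum at m = 0: t = λ / (4 n) = 689 / (4 × 1.5) = 115 nm.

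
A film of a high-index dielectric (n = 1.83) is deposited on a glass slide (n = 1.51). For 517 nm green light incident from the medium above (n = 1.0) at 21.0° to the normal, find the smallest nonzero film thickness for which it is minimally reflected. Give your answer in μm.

0.144 μm

Ray reflecting at the top interface goes from n = 1.0 toward n = 1.83: a half-wave phase shift.
Bottom surface (1.83 → 1.51): reflection off a lower-index medium gives no phase shift.
Net: one phase inversion between the two reflected rays.
So the condition for destructive reflection is 2 n t cos θ_r = m λ.
Snell's law: 1.0 sin 21.0° = 1.83 sin θ_r → sin θ_r = 0.196, cos θ_r = 0.981.
Minimum nonzero at m = 1: t = λ / (2 n cos θ_r) = 517 / (2 × 1.83 × 0.981) = 144 nm.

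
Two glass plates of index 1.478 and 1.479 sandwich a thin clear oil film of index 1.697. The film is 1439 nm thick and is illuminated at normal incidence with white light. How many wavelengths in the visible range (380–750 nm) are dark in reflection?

Ray reflecting at the top interface goes from n = 1.478 toward n = 1.697: a half-wave phase shift.
At the lower boundary (n = 1.697 to n = 1.479) the reflected ray undergoes no phase shift.
Exactly one π shift → a net half-wave offset.
For minimum reflection here: 2 n t = m λ.
λ = 2 n t / m = 4884 / m nm.
m=6: 814 nm (IR); m=7: 698 nm (visible); m=8: 610 nm (visible); m=9: 543 nm (visible); m=10: 488 nm (visible); m=11: 444 nm (visible); m=12: 407 nm (visible); m=13: 376 nm (UV).

6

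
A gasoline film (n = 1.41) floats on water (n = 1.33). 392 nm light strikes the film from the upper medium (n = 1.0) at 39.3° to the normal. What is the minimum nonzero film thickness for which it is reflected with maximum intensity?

Top surface (1.0 → 1.41): reflection off a higher-index medium gives a half-wave phase shift.
Ray reflecting at the bottom interface goes from n = 1.41 toward n = 1.33: no phase shift.
The two reflections differ by half a wavelength.
For maximum reflection here: 2 n t cos θ_r = (m + ½) λ.
Snell's law: 1.0 sin 39.3° = 1.41 sin θ_r → sin θ_r = 0.449, cos θ_r = 0.893.
Minimum at m = 0: t = λ / (4 n cos θ_r) = 392 / (4 × 1.41 × 0.893) = 77.8 nm.

77.8 nm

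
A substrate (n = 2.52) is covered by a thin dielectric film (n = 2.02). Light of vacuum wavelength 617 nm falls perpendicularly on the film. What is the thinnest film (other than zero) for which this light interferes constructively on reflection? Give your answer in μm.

0.153 μm

Top surface (1.0 → 2.02): reflection off a higher-index medium gives a half-wave phase shift.
Ray reflecting at the bottom interface goes from n = 2.02 toward n = 2.52: a half-wave phase shift.
Net: no relative phase inversion (both shifts match).
For maximum reflection here: 2 n t = m λ.
Minimum nonzero at m = 1: t = λ / (2 n) = 617 / (2 × 2.02) = 153 nm.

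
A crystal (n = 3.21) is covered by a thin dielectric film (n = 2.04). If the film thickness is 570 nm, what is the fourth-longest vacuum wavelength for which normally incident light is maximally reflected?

581 nm

Top surface (1.0 → 2.04): reflection off a higher-index medium gives a half-wave phase shift.
Ray reflecting at the bottom interface goes from n = 2.04 toward n = 3.21: a half-wave phase shift.
Zero or two π shifts → no net half-wave offset.
For maximum reflection here: 2 n t = m λ.
λ = 2 n t / m. The fourth-longest wavelength is m = 4: λ = 2 × 2.04 × 570 / 4.00 = 581 nm.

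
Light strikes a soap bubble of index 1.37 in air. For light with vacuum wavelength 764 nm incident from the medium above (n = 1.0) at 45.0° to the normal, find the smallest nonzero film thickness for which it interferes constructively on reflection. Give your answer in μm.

At the upper boundary (n = 1.0 to n = 1.37) the reflected ray undergoes a half-wave phase shift.
Ray reflecting at the bottom interface goes from n = 1.37 toward n = 1.0: no phase shift.
The two reflections differ by half a wavelength.
So the condition for constructive reflection is 2 n t cos θ_r = (m + ½) λ.
Snell's law: 1.0 sin 45.0° = 1.37 sin θ_r → sin θ_r = 0.516, cos θ_r = 0.857.
Minimum at m = 0: t = λ / (4 n cos θ_r) = 764 / (4 × 1.37 × 0.857) = 163 nm.

0.163 μm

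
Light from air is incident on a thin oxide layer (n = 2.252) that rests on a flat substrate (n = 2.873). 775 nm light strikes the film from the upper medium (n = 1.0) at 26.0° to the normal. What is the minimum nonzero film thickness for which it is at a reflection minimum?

87.7 nm

At the upper boundary (n = 1.0 to n = 2.252) the reflected ray undergoes a half-wave phase shift.
Ray reflecting at the bottom interface goes from n = 2.252 toward n = 2.873: a half-wave phase shift.
Zero or two π shifts → no net half-wave offset.
With no net inversion, destructive interference in reflection requires 2 n t cos θ_r = (m + ½) λ.
Snell's law: 1.0 sin 26.0° = 2.252 sin θ_r → sin θ_r = 0.195, cos θ_r = 0.981.
Minimum at m = 0: t = λ / (4 n cos θ_r) = 775 / (4 × 2.252 × 0.981) = 87.7 nm.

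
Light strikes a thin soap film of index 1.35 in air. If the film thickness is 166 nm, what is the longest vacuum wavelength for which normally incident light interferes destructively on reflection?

Top surface (1.0 → 1.35): reflection off a higher-index medium gives a half-wave phase shift.
At the lower boundary (n = 1.35 to n = 1.0) the reflected ray undergoes no phase shift.
Exactly one π shift → a net half-wave offset.
For dark reflection here: 2 n t = m λ.
λ = 2 n t / m. The longest wavelength is m = 1: λ = 2 × 1.35 × 166 / 1.00 = 448 nm.

448 nm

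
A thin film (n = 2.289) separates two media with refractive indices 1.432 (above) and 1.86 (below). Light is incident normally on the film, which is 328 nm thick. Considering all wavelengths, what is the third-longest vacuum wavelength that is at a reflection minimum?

501 nm

Top surface (1.432 → 2.289): reflection off a higher-index medium gives a half-wave phase shift.
Ray reflecting at the bottom interface goes from n = 2.289 toward n = 1.86: no phase shift.
Net: one phase inversion between the two reflected rays.
So the condition for destructive reflection is 2 n t = m λ.
λ = 2 n t / m. The third-longest wavelength is m = 3: λ = 2 × 2.289 × 328 / 3.00 = 501 nm.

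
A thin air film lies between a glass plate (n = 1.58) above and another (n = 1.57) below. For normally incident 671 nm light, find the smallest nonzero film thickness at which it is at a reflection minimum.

336 nm

Top surface (1.58 → 1.0): reflection off a lower-index medium gives no phase shift.
At the lower boundary (n = 1.0 to n = 1.57) the reflected ray undergoes a half-wave phase shift.
Exactly one π shift → a net half-wave offset.
With one net inversion, destructive interference in reflection requires 2 n t = m λ.
Minimum nonzero at m = 1: t = λ / (2 n) = 671 / (2 × 1.0) = 336 nm.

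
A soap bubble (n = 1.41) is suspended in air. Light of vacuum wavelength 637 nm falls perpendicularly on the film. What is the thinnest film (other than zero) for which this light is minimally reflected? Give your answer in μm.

0.226 μm

Ray reflecting at the top interface goes from n = 1.0 toward n = 1.41: a half-wave phase shift.
Bottom surface (1.41 → 1.0): reflection off a lower-index medium gives no phase shift.
Exactly one π shift → a net half-wave offset.
For dark reflection here: 2 n t = m λ.
Minimum nonzero at m = 1: t = λ / (2 n) = 637 / (2 × 1.41) = 226 nm.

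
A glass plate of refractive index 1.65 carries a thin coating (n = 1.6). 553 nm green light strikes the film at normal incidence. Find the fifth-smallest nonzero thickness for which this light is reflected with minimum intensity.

778 nm

Ray reflecting at the top interface goes from n = 1.0 toward n = 1.6: a half-wave phase shift.
Bottom surface (1.6 → 1.65): reflection off a higher-index medium gives a half-wave phase shift.
Net: no relative phase inversion (both shifts match).
With no net inversion, destructive interference in reflection requires 2 n t = (m + ½) λ.
The fifth-smallest nonzero thickness corresponds to m = 4: t = (m + ½) λ / (2 n) = 4.50 × 553 / (2 × 1.6) = 778 nm.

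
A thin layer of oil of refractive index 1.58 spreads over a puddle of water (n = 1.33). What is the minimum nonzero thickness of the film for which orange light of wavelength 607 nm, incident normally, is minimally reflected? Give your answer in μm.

Top surface (1.0 → 1.58): reflection off a higher-index medium gives a half-wave phase shift.
Ray reflecting at the bottom interface goes from n = 1.58 toward n = 1.33: no phase shift.
The two reflections differ by half a wavelength.
With one net inversion, destructive interference in reflection requires 2 n t = m λ.
Minimum nonzero at m = 1: t = λ / (2 n) = 607 / (2 × 1.58) = 192 nm.

0.192 μm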